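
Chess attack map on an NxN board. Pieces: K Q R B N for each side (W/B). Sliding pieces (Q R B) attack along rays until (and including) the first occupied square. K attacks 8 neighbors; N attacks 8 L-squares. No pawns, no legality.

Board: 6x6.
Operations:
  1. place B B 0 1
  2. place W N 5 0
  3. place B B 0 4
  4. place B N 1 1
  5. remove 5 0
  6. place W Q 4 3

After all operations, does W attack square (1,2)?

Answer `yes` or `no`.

Answer: no

Derivation:
Op 1: place BB@(0,1)
Op 2: place WN@(5,0)
Op 3: place BB@(0,4)
Op 4: place BN@(1,1)
Op 5: remove (5,0)
Op 6: place WQ@(4,3)
Per-piece attacks for W:
  WQ@(4,3): attacks (4,4) (4,5) (4,2) (4,1) (4,0) (5,3) (3,3) (2,3) (1,3) (0,3) (5,4) (5,2) (3,4) (2,5) (3,2) (2,1) (1,0)
W attacks (1,2): no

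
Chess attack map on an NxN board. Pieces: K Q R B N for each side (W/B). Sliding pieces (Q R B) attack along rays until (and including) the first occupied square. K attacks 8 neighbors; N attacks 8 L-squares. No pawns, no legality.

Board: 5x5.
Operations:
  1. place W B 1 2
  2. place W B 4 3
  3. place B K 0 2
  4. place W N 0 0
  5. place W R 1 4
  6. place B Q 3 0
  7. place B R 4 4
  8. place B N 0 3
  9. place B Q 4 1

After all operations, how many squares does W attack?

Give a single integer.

Answer: 13

Derivation:
Op 1: place WB@(1,2)
Op 2: place WB@(4,3)
Op 3: place BK@(0,2)
Op 4: place WN@(0,0)
Op 5: place WR@(1,4)
Op 6: place BQ@(3,0)
Op 7: place BR@(4,4)
Op 8: place BN@(0,3)
Op 9: place BQ@(4,1)
Per-piece attacks for W:
  WN@(0,0): attacks (1,2) (2,1)
  WB@(1,2): attacks (2,3) (3,4) (2,1) (3,0) (0,3) (0,1) [ray(1,-1) blocked at (3,0); ray(-1,1) blocked at (0,3)]
  WR@(1,4): attacks (1,3) (1,2) (2,4) (3,4) (4,4) (0,4) [ray(0,-1) blocked at (1,2); ray(1,0) blocked at (4,4)]
  WB@(4,3): attacks (3,4) (3,2) (2,1) (1,0)
Union (13 distinct): (0,1) (0,3) (0,4) (1,0) (1,2) (1,3) (2,1) (2,3) (2,4) (3,0) (3,2) (3,4) (4,4)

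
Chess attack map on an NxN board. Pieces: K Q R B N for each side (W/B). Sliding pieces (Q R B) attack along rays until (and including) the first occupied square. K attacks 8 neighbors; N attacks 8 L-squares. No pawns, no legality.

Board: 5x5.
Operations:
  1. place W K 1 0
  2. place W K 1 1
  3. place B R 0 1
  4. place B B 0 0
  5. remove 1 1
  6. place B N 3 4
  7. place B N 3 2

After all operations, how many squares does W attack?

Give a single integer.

Answer: 5

Derivation:
Op 1: place WK@(1,0)
Op 2: place WK@(1,1)
Op 3: place BR@(0,1)
Op 4: place BB@(0,0)
Op 5: remove (1,1)
Op 6: place BN@(3,4)
Op 7: place BN@(3,2)
Per-piece attacks for W:
  WK@(1,0): attacks (1,1) (2,0) (0,0) (2,1) (0,1)
Union (5 distinct): (0,0) (0,1) (1,1) (2,0) (2,1)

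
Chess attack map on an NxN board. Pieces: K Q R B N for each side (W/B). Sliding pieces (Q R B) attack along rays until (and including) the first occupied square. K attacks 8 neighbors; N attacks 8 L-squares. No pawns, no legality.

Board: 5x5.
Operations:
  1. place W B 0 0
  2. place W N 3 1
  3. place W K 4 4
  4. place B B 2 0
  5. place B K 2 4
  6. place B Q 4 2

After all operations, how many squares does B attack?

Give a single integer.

Op 1: place WB@(0,0)
Op 2: place WN@(3,1)
Op 3: place WK@(4,4)
Op 4: place BB@(2,0)
Op 5: place BK@(2,4)
Op 6: place BQ@(4,2)
Per-piece attacks for B:
  BB@(2,0): attacks (3,1) (1,1) (0,2) [ray(1,1) blocked at (3,1)]
  BK@(2,4): attacks (2,3) (3,4) (1,4) (3,3) (1,3)
  BQ@(4,2): attacks (4,3) (4,4) (4,1) (4,0) (3,2) (2,2) (1,2) (0,2) (3,3) (2,4) (3,1) [ray(0,1) blocked at (4,4); ray(-1,1) blocked at (2,4); ray(-1,-1) blocked at (3,1)]
Union (16 distinct): (0,2) (1,1) (1,2) (1,3) (1,4) (2,2) (2,3) (2,4) (3,1) (3,2) (3,3) (3,4) (4,0) (4,1) (4,3) (4,4)

Answer: 16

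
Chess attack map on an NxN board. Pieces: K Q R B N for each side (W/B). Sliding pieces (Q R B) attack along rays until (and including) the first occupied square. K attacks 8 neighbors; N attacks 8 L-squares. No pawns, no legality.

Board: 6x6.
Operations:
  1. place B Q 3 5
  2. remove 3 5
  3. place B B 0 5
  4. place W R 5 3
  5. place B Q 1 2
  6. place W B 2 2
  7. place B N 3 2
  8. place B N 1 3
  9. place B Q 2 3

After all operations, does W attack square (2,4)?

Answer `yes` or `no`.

Answer: no

Derivation:
Op 1: place BQ@(3,5)
Op 2: remove (3,5)
Op 3: place BB@(0,5)
Op 4: place WR@(5,3)
Op 5: place BQ@(1,2)
Op 6: place WB@(2,2)
Op 7: place BN@(3,2)
Op 8: place BN@(1,3)
Op 9: place BQ@(2,3)
Per-piece attacks for W:
  WB@(2,2): attacks (3,3) (4,4) (5,5) (3,1) (4,0) (1,3) (1,1) (0,0) [ray(-1,1) blocked at (1,3)]
  WR@(5,3): attacks (5,4) (5,5) (5,2) (5,1) (5,0) (4,3) (3,3) (2,3) [ray(-1,0) blocked at (2,3)]
W attacks (2,4): no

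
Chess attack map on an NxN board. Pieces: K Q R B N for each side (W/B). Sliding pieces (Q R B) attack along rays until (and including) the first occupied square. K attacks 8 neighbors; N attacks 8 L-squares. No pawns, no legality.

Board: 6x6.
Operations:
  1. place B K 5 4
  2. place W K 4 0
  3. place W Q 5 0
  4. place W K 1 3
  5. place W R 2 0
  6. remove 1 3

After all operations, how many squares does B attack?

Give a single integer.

Op 1: place BK@(5,4)
Op 2: place WK@(4,0)
Op 3: place WQ@(5,0)
Op 4: place WK@(1,3)
Op 5: place WR@(2,0)
Op 6: remove (1,3)
Per-piece attacks for B:
  BK@(5,4): attacks (5,5) (5,3) (4,4) (4,5) (4,3)
Union (5 distinct): (4,3) (4,4) (4,5) (5,3) (5,5)

Answer: 5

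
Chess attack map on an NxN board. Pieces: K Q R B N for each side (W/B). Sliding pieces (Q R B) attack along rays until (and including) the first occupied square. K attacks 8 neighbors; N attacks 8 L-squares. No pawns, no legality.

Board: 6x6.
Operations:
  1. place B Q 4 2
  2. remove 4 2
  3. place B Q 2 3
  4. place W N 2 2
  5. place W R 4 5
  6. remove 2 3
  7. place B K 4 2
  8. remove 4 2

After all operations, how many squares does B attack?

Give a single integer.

Op 1: place BQ@(4,2)
Op 2: remove (4,2)
Op 3: place BQ@(2,3)
Op 4: place WN@(2,2)
Op 5: place WR@(4,5)
Op 6: remove (2,3)
Op 7: place BK@(4,2)
Op 8: remove (4,2)
Per-piece attacks for B:
Union (0 distinct): (none)

Answer: 0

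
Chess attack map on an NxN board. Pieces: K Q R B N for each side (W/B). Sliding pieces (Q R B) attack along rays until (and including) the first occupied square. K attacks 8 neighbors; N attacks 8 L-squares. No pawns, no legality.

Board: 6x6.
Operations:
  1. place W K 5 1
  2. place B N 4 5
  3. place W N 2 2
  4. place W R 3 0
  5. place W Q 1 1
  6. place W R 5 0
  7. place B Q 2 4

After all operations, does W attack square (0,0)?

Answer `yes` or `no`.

Op 1: place WK@(5,1)
Op 2: place BN@(4,5)
Op 3: place WN@(2,2)
Op 4: place WR@(3,0)
Op 5: place WQ@(1,1)
Op 6: place WR@(5,0)
Op 7: place BQ@(2,4)
Per-piece attacks for W:
  WQ@(1,1): attacks (1,2) (1,3) (1,4) (1,5) (1,0) (2,1) (3,1) (4,1) (5,1) (0,1) (2,2) (2,0) (0,2) (0,0) [ray(1,0) blocked at (5,1); ray(1,1) blocked at (2,2)]
  WN@(2,2): attacks (3,4) (4,3) (1,4) (0,3) (3,0) (4,1) (1,0) (0,1)
  WR@(3,0): attacks (3,1) (3,2) (3,3) (3,4) (3,5) (4,0) (5,0) (2,0) (1,0) (0,0) [ray(1,0) blocked at (5,0)]
  WR@(5,0): attacks (5,1) (4,0) (3,0) [ray(0,1) blocked at (5,1); ray(-1,0) blocked at (3,0)]
  WK@(5,1): attacks (5,2) (5,0) (4,1) (4,2) (4,0)
W attacks (0,0): yes

Answer: yes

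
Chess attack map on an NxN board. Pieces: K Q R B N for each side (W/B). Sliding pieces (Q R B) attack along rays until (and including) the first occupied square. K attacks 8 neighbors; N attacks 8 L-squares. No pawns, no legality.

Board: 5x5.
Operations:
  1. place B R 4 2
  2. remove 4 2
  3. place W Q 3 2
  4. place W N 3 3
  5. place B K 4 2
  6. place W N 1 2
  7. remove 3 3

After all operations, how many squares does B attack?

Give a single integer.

Answer: 5

Derivation:
Op 1: place BR@(4,2)
Op 2: remove (4,2)
Op 3: place WQ@(3,2)
Op 4: place WN@(3,3)
Op 5: place BK@(4,2)
Op 6: place WN@(1,2)
Op 7: remove (3,3)
Per-piece attacks for B:
  BK@(4,2): attacks (4,3) (4,1) (3,2) (3,3) (3,1)
Union (5 distinct): (3,1) (3,2) (3,3) (4,1) (4,3)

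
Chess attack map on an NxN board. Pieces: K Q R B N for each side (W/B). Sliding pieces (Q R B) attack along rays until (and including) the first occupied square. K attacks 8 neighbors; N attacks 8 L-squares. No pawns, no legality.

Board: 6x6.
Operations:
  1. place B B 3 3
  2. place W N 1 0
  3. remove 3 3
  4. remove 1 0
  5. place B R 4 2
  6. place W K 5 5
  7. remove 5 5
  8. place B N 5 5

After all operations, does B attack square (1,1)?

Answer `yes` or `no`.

Answer: no

Derivation:
Op 1: place BB@(3,3)
Op 2: place WN@(1,0)
Op 3: remove (3,3)
Op 4: remove (1,0)
Op 5: place BR@(4,2)
Op 6: place WK@(5,5)
Op 7: remove (5,5)
Op 8: place BN@(5,5)
Per-piece attacks for B:
  BR@(4,2): attacks (4,3) (4,4) (4,5) (4,1) (4,0) (5,2) (3,2) (2,2) (1,2) (0,2)
  BN@(5,5): attacks (4,3) (3,4)
B attacks (1,1): no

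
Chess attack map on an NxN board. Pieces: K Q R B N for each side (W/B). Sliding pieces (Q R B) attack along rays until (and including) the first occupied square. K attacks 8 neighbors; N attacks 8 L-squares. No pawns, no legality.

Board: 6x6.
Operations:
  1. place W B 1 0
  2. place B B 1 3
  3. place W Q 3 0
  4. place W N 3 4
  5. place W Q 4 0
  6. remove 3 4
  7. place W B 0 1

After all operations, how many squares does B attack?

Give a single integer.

Op 1: place WB@(1,0)
Op 2: place BB@(1,3)
Op 3: place WQ@(3,0)
Op 4: place WN@(3,4)
Op 5: place WQ@(4,0)
Op 6: remove (3,4)
Op 7: place WB@(0,1)
Per-piece attacks for B:
  BB@(1,3): attacks (2,4) (3,5) (2,2) (3,1) (4,0) (0,4) (0,2) [ray(1,-1) blocked at (4,0)]
Union (7 distinct): (0,2) (0,4) (2,2) (2,4) (3,1) (3,5) (4,0)

Answer: 7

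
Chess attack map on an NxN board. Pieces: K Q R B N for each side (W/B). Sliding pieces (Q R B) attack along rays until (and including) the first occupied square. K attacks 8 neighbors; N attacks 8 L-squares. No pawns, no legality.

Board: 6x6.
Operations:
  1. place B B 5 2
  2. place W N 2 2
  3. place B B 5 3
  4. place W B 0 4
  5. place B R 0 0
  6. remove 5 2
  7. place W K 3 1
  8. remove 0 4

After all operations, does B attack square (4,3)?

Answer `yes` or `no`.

Answer: no

Derivation:
Op 1: place BB@(5,2)
Op 2: place WN@(2,2)
Op 3: place BB@(5,3)
Op 4: place WB@(0,4)
Op 5: place BR@(0,0)
Op 6: remove (5,2)
Op 7: place WK@(3,1)
Op 8: remove (0,4)
Per-piece attacks for B:
  BR@(0,0): attacks (0,1) (0,2) (0,3) (0,4) (0,5) (1,0) (2,0) (3,0) (4,0) (5,0)
  BB@(5,3): attacks (4,4) (3,5) (4,2) (3,1) [ray(-1,-1) blocked at (3,1)]
B attacks (4,3): no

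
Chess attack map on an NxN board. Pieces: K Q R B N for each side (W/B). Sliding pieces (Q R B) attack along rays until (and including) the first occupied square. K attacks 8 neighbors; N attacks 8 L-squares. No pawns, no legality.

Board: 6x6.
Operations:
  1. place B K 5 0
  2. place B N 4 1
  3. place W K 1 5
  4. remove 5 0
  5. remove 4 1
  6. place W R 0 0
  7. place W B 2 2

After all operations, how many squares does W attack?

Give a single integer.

Op 1: place BK@(5,0)
Op 2: place BN@(4,1)
Op 3: place WK@(1,5)
Op 4: remove (5,0)
Op 5: remove (4,1)
Op 6: place WR@(0,0)
Op 7: place WB@(2,2)
Per-piece attacks for W:
  WR@(0,0): attacks (0,1) (0,2) (0,3) (0,4) (0,5) (1,0) (2,0) (3,0) (4,0) (5,0)
  WK@(1,5): attacks (1,4) (2,5) (0,5) (2,4) (0,4)
  WB@(2,2): attacks (3,3) (4,4) (5,5) (3,1) (4,0) (1,3) (0,4) (1,1) (0,0) [ray(-1,-1) blocked at (0,0)]
Union (20 distinct): (0,0) (0,1) (0,2) (0,3) (0,4) (0,5) (1,0) (1,1) (1,3) (1,4) (2,0) (2,4) (2,5) (3,0) (3,1) (3,3) (4,0) (4,4) (5,0) (5,5)

Answer: 20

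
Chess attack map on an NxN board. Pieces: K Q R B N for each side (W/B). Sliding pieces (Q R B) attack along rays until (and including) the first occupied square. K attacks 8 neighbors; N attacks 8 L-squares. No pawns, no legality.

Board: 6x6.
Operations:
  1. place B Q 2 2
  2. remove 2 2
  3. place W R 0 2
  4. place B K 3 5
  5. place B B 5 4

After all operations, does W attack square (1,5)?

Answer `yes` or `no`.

Op 1: place BQ@(2,2)
Op 2: remove (2,2)
Op 3: place WR@(0,2)
Op 4: place BK@(3,5)
Op 5: place BB@(5,4)
Per-piece attacks for W:
  WR@(0,2): attacks (0,3) (0,4) (0,5) (0,1) (0,0) (1,2) (2,2) (3,2) (4,2) (5,2)
W attacks (1,5): no

Answer: no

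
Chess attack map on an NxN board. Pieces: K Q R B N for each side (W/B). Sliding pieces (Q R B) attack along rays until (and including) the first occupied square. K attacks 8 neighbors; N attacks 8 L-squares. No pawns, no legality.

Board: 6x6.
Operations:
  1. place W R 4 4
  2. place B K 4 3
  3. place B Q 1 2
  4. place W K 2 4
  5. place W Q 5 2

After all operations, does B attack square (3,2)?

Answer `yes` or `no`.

Answer: yes

Derivation:
Op 1: place WR@(4,4)
Op 2: place BK@(4,3)
Op 3: place BQ@(1,2)
Op 4: place WK@(2,4)
Op 5: place WQ@(5,2)
Per-piece attacks for B:
  BQ@(1,2): attacks (1,3) (1,4) (1,5) (1,1) (1,0) (2,2) (3,2) (4,2) (5,2) (0,2) (2,3) (3,4) (4,5) (2,1) (3,0) (0,3) (0,1) [ray(1,0) blocked at (5,2)]
  BK@(4,3): attacks (4,4) (4,2) (5,3) (3,3) (5,4) (5,2) (3,4) (3,2)
B attacks (3,2): yes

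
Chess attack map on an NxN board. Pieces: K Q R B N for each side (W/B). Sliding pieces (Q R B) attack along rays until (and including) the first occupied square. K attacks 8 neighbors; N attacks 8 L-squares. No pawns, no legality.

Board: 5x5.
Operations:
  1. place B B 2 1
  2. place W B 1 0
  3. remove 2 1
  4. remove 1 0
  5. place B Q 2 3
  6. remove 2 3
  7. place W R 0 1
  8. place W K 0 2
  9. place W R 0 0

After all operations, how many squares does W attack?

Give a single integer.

Answer: 14

Derivation:
Op 1: place BB@(2,1)
Op 2: place WB@(1,0)
Op 3: remove (2,1)
Op 4: remove (1,0)
Op 5: place BQ@(2,3)
Op 6: remove (2,3)
Op 7: place WR@(0,1)
Op 8: place WK@(0,2)
Op 9: place WR@(0,0)
Per-piece attacks for W:
  WR@(0,0): attacks (0,1) (1,0) (2,0) (3,0) (4,0) [ray(0,1) blocked at (0,1)]
  WR@(0,1): attacks (0,2) (0,0) (1,1) (2,1) (3,1) (4,1) [ray(0,1) blocked at (0,2); ray(0,-1) blocked at (0,0)]
  WK@(0,2): attacks (0,3) (0,1) (1,2) (1,3) (1,1)
Union (14 distinct): (0,0) (0,1) (0,2) (0,3) (1,0) (1,1) (1,2) (1,3) (2,0) (2,1) (3,0) (3,1) (4,0) (4,1)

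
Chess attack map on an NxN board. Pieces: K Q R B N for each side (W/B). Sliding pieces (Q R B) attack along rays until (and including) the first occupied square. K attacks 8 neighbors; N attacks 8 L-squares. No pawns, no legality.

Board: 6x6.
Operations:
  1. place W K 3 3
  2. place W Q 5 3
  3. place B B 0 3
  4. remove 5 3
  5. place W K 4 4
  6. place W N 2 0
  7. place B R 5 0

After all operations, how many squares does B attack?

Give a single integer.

Op 1: place WK@(3,3)
Op 2: place WQ@(5,3)
Op 3: place BB@(0,3)
Op 4: remove (5,3)
Op 5: place WK@(4,4)
Op 6: place WN@(2,0)
Op 7: place BR@(5,0)
Per-piece attacks for B:
  BB@(0,3): attacks (1,4) (2,5) (1,2) (2,1) (3,0)
  BR@(5,0): attacks (5,1) (5,2) (5,3) (5,4) (5,5) (4,0) (3,0) (2,0) [ray(-1,0) blocked at (2,0)]
Union (12 distinct): (1,2) (1,4) (2,0) (2,1) (2,5) (3,0) (4,0) (5,1) (5,2) (5,3) (5,4) (5,5)

Answer: 12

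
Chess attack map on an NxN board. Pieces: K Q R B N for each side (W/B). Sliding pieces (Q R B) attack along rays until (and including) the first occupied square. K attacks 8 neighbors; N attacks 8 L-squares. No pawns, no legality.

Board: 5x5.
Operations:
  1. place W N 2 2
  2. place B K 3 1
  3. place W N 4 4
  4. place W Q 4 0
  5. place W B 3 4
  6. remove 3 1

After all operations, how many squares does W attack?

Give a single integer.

Answer: 17

Derivation:
Op 1: place WN@(2,2)
Op 2: place BK@(3,1)
Op 3: place WN@(4,4)
Op 4: place WQ@(4,0)
Op 5: place WB@(3,4)
Op 6: remove (3,1)
Per-piece attacks for W:
  WN@(2,2): attacks (3,4) (4,3) (1,4) (0,3) (3,0) (4,1) (1,0) (0,1)
  WB@(3,4): attacks (4,3) (2,3) (1,2) (0,1)
  WQ@(4,0): attacks (4,1) (4,2) (4,3) (4,4) (3,0) (2,0) (1,0) (0,0) (3,1) (2,2) [ray(0,1) blocked at (4,4); ray(-1,1) blocked at (2,2)]
  WN@(4,4): attacks (3,2) (2,3)
Union (17 distinct): (0,0) (0,1) (0,3) (1,0) (1,2) (1,4) (2,0) (2,2) (2,3) (3,0) (3,1) (3,2) (3,4) (4,1) (4,2) (4,3) (4,4)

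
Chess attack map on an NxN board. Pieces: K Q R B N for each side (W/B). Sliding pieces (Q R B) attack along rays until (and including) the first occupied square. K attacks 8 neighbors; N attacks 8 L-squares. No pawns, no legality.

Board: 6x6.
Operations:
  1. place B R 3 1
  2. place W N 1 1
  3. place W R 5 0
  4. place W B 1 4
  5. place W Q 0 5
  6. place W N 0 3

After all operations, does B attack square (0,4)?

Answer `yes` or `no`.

Answer: no

Derivation:
Op 1: place BR@(3,1)
Op 2: place WN@(1,1)
Op 3: place WR@(5,0)
Op 4: place WB@(1,4)
Op 5: place WQ@(0,5)
Op 6: place WN@(0,3)
Per-piece attacks for B:
  BR@(3,1): attacks (3,2) (3,3) (3,4) (3,5) (3,0) (4,1) (5,1) (2,1) (1,1) [ray(-1,0) blocked at (1,1)]
B attacks (0,4): no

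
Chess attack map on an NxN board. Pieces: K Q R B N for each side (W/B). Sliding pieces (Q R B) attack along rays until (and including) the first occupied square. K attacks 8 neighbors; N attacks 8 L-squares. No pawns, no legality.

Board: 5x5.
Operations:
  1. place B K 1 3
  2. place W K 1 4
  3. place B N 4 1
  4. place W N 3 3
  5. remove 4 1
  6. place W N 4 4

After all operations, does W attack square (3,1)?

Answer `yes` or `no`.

Op 1: place BK@(1,3)
Op 2: place WK@(1,4)
Op 3: place BN@(4,1)
Op 4: place WN@(3,3)
Op 5: remove (4,1)
Op 6: place WN@(4,4)
Per-piece attacks for W:
  WK@(1,4): attacks (1,3) (2,4) (0,4) (2,3) (0,3)
  WN@(3,3): attacks (1,4) (4,1) (2,1) (1,2)
  WN@(4,4): attacks (3,2) (2,3)
W attacks (3,1): no

Answer: no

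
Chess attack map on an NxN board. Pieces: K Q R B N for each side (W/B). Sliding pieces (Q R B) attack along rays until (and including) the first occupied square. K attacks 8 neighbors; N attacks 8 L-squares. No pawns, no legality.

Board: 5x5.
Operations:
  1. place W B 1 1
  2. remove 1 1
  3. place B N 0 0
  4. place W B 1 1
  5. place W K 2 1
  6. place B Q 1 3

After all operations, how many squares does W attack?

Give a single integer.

Op 1: place WB@(1,1)
Op 2: remove (1,1)
Op 3: place BN@(0,0)
Op 4: place WB@(1,1)
Op 5: place WK@(2,1)
Op 6: place BQ@(1,3)
Per-piece attacks for W:
  WB@(1,1): attacks (2,2) (3,3) (4,4) (2,0) (0,2) (0,0) [ray(-1,-1) blocked at (0,0)]
  WK@(2,1): attacks (2,2) (2,0) (3,1) (1,1) (3,2) (3,0) (1,2) (1,0)
Union (12 distinct): (0,0) (0,2) (1,0) (1,1) (1,2) (2,0) (2,2) (3,0) (3,1) (3,2) (3,3) (4,4)

Answer: 12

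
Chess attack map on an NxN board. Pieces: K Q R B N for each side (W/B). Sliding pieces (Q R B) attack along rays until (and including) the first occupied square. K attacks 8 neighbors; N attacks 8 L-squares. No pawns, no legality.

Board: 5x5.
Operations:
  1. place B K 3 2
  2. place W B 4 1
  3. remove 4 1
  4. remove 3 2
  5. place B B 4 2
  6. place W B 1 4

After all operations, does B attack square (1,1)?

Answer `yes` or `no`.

Answer: no

Derivation:
Op 1: place BK@(3,2)
Op 2: place WB@(4,1)
Op 3: remove (4,1)
Op 4: remove (3,2)
Op 5: place BB@(4,2)
Op 6: place WB@(1,4)
Per-piece attacks for B:
  BB@(4,2): attacks (3,3) (2,4) (3,1) (2,0)
B attacks (1,1): no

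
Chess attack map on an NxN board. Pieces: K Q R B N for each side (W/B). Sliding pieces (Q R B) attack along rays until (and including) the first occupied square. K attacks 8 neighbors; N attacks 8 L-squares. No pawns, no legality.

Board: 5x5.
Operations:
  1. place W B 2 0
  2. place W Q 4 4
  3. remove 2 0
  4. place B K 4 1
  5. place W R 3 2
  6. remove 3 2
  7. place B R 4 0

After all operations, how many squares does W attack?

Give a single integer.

Op 1: place WB@(2,0)
Op 2: place WQ@(4,4)
Op 3: remove (2,0)
Op 4: place BK@(4,1)
Op 5: place WR@(3,2)
Op 6: remove (3,2)
Op 7: place BR@(4,0)
Per-piece attacks for W:
  WQ@(4,4): attacks (4,3) (4,2) (4,1) (3,4) (2,4) (1,4) (0,4) (3,3) (2,2) (1,1) (0,0) [ray(0,-1) blocked at (4,1)]
Union (11 distinct): (0,0) (0,4) (1,1) (1,4) (2,2) (2,4) (3,3) (3,4) (4,1) (4,2) (4,3)

Answer: 11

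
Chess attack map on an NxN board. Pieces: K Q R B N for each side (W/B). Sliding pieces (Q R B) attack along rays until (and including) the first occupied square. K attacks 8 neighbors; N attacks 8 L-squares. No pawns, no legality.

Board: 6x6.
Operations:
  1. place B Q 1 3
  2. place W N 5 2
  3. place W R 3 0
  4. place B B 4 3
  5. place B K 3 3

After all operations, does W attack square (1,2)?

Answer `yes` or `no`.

Answer: no

Derivation:
Op 1: place BQ@(1,3)
Op 2: place WN@(5,2)
Op 3: place WR@(3,0)
Op 4: place BB@(4,3)
Op 5: place BK@(3,3)
Per-piece attacks for W:
  WR@(3,0): attacks (3,1) (3,2) (3,3) (4,0) (5,0) (2,0) (1,0) (0,0) [ray(0,1) blocked at (3,3)]
  WN@(5,2): attacks (4,4) (3,3) (4,0) (3,1)
W attacks (1,2): no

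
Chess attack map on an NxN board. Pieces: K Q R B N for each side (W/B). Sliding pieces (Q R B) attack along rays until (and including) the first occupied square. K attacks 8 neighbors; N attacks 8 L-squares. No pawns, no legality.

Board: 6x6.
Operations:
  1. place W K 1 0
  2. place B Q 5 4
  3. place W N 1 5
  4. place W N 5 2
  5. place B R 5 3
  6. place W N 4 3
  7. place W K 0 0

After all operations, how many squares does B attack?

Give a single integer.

Answer: 11

Derivation:
Op 1: place WK@(1,0)
Op 2: place BQ@(5,4)
Op 3: place WN@(1,5)
Op 4: place WN@(5,2)
Op 5: place BR@(5,3)
Op 6: place WN@(4,3)
Op 7: place WK@(0,0)
Per-piece attacks for B:
  BR@(5,3): attacks (5,4) (5,2) (4,3) [ray(0,1) blocked at (5,4); ray(0,-1) blocked at (5,2); ray(-1,0) blocked at (4,3)]
  BQ@(5,4): attacks (5,5) (5,3) (4,4) (3,4) (2,4) (1,4) (0,4) (4,5) (4,3) [ray(0,-1) blocked at (5,3); ray(-1,-1) blocked at (4,3)]
Union (11 distinct): (0,4) (1,4) (2,4) (3,4) (4,3) (4,4) (4,5) (5,2) (5,3) (5,4) (5,5)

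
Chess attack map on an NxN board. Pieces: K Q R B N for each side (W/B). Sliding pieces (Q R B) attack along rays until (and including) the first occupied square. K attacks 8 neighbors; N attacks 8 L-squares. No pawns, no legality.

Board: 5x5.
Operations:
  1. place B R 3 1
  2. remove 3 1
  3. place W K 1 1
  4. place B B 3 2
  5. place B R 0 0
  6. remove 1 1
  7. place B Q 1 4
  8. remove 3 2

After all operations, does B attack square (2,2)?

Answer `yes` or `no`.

Op 1: place BR@(3,1)
Op 2: remove (3,1)
Op 3: place WK@(1,1)
Op 4: place BB@(3,2)
Op 5: place BR@(0,0)
Op 6: remove (1,1)
Op 7: place BQ@(1,4)
Op 8: remove (3,2)
Per-piece attacks for B:
  BR@(0,0): attacks (0,1) (0,2) (0,3) (0,4) (1,0) (2,0) (3,0) (4,0)
  BQ@(1,4): attacks (1,3) (1,2) (1,1) (1,0) (2,4) (3,4) (4,4) (0,4) (2,3) (3,2) (4,1) (0,3)
B attacks (2,2): no

Answer: no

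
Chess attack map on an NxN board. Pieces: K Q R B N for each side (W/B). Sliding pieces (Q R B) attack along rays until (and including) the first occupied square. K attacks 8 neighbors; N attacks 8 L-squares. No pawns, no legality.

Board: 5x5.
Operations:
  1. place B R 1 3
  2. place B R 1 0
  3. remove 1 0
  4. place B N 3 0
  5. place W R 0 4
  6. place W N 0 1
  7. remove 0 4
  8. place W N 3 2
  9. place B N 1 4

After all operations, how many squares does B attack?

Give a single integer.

Op 1: place BR@(1,3)
Op 2: place BR@(1,0)
Op 3: remove (1,0)
Op 4: place BN@(3,0)
Op 5: place WR@(0,4)
Op 6: place WN@(0,1)
Op 7: remove (0,4)
Op 8: place WN@(3,2)
Op 9: place BN@(1,4)
Per-piece attacks for B:
  BR@(1,3): attacks (1,4) (1,2) (1,1) (1,0) (2,3) (3,3) (4,3) (0,3) [ray(0,1) blocked at (1,4)]
  BN@(1,4): attacks (2,2) (3,3) (0,2)
  BN@(3,0): attacks (4,2) (2,2) (1,1)
Union (11 distinct): (0,2) (0,3) (1,0) (1,1) (1,2) (1,4) (2,2) (2,3) (3,3) (4,2) (4,3)

Answer: 11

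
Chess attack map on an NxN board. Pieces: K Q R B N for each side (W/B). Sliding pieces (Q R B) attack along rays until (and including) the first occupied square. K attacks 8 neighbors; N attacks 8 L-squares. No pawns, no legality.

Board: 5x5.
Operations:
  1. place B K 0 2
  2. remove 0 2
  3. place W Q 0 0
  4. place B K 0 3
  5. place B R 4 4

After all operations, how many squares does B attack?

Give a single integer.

Answer: 11

Derivation:
Op 1: place BK@(0,2)
Op 2: remove (0,2)
Op 3: place WQ@(0,0)
Op 4: place BK@(0,3)
Op 5: place BR@(4,4)
Per-piece attacks for B:
  BK@(0,3): attacks (0,4) (0,2) (1,3) (1,4) (1,2)
  BR@(4,4): attacks (4,3) (4,2) (4,1) (4,0) (3,4) (2,4) (1,4) (0,4)
Union (11 distinct): (0,2) (0,4) (1,2) (1,3) (1,4) (2,4) (3,4) (4,0) (4,1) (4,2) (4,3)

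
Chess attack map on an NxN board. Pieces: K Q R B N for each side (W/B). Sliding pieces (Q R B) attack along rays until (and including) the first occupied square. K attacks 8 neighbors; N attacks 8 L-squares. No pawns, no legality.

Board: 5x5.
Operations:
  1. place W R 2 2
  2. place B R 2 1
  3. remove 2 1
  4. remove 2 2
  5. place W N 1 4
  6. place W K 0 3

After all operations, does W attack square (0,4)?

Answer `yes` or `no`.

Answer: yes

Derivation:
Op 1: place WR@(2,2)
Op 2: place BR@(2,1)
Op 3: remove (2,1)
Op 4: remove (2,2)
Op 5: place WN@(1,4)
Op 6: place WK@(0,3)
Per-piece attacks for W:
  WK@(0,3): attacks (0,4) (0,2) (1,3) (1,4) (1,2)
  WN@(1,4): attacks (2,2) (3,3) (0,2)
W attacks (0,4): yes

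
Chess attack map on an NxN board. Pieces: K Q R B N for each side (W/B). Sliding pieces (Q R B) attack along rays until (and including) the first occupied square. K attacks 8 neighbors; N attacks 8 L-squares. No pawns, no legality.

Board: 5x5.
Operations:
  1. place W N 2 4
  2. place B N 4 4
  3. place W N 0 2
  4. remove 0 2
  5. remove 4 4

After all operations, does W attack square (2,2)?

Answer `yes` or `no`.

Op 1: place WN@(2,4)
Op 2: place BN@(4,4)
Op 3: place WN@(0,2)
Op 4: remove (0,2)
Op 5: remove (4,4)
Per-piece attacks for W:
  WN@(2,4): attacks (3,2) (4,3) (1,2) (0,3)
W attacks (2,2): no

Answer: no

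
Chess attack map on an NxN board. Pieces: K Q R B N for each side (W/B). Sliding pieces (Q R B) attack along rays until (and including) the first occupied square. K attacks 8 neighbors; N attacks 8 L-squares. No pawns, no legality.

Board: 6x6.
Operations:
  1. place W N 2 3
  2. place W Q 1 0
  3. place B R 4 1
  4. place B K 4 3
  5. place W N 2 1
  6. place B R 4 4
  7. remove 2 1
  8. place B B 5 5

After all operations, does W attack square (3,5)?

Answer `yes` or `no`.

Op 1: place WN@(2,3)
Op 2: place WQ@(1,0)
Op 3: place BR@(4,1)
Op 4: place BK@(4,3)
Op 5: place WN@(2,1)
Op 6: place BR@(4,4)
Op 7: remove (2,1)
Op 8: place BB@(5,5)
Per-piece attacks for W:
  WQ@(1,0): attacks (1,1) (1,2) (1,3) (1,4) (1,5) (2,0) (3,0) (4,0) (5,0) (0,0) (2,1) (3,2) (4,3) (0,1) [ray(1,1) blocked at (4,3)]
  WN@(2,3): attacks (3,5) (4,4) (1,5) (0,4) (3,1) (4,2) (1,1) (0,2)
W attacks (3,5): yes

Answer: yes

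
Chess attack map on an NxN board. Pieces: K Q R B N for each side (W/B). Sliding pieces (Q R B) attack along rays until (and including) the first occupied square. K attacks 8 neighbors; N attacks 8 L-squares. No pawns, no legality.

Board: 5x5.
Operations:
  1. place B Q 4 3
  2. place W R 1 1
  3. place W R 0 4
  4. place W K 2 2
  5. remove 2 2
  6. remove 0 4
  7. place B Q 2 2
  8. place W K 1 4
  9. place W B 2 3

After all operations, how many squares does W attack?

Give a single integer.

Op 1: place BQ@(4,3)
Op 2: place WR@(1,1)
Op 3: place WR@(0,4)
Op 4: place WK@(2,2)
Op 5: remove (2,2)
Op 6: remove (0,4)
Op 7: place BQ@(2,2)
Op 8: place WK@(1,4)
Op 9: place WB@(2,3)
Per-piece attacks for W:
  WR@(1,1): attacks (1,2) (1,3) (1,4) (1,0) (2,1) (3,1) (4,1) (0,1) [ray(0,1) blocked at (1,4)]
  WK@(1,4): attacks (1,3) (2,4) (0,4) (2,3) (0,3)
  WB@(2,3): attacks (3,4) (3,2) (4,1) (1,4) (1,2) (0,1) [ray(-1,1) blocked at (1,4)]
Union (14 distinct): (0,1) (0,3) (0,4) (1,0) (1,2) (1,3) (1,4) (2,1) (2,3) (2,4) (3,1) (3,2) (3,4) (4,1)

Answer: 14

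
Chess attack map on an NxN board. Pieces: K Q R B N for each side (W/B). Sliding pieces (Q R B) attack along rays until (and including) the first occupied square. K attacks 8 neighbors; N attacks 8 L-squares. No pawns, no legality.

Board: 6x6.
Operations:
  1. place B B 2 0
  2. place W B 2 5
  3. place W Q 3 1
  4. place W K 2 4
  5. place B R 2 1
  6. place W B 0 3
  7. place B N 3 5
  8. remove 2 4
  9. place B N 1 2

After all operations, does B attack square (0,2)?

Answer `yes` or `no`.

Op 1: place BB@(2,0)
Op 2: place WB@(2,5)
Op 3: place WQ@(3,1)
Op 4: place WK@(2,4)
Op 5: place BR@(2,1)
Op 6: place WB@(0,3)
Op 7: place BN@(3,5)
Op 8: remove (2,4)
Op 9: place BN@(1,2)
Per-piece attacks for B:
  BN@(1,2): attacks (2,4) (3,3) (0,4) (2,0) (3,1) (0,0)
  BB@(2,0): attacks (3,1) (1,1) (0,2) [ray(1,1) blocked at (3,1)]
  BR@(2,1): attacks (2,2) (2,3) (2,4) (2,5) (2,0) (3,1) (1,1) (0,1) [ray(0,1) blocked at (2,5); ray(0,-1) blocked at (2,0); ray(1,0) blocked at (3,1)]
  BN@(3,5): attacks (4,3) (5,4) (2,3) (1,4)
B attacks (0,2): yes

Answer: yes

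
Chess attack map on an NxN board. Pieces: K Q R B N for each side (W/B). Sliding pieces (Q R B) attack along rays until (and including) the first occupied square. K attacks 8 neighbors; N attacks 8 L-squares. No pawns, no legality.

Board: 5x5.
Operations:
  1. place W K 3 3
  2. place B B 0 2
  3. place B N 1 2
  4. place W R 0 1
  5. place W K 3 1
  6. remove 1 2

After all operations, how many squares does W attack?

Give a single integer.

Answer: 17

Derivation:
Op 1: place WK@(3,3)
Op 2: place BB@(0,2)
Op 3: place BN@(1,2)
Op 4: place WR@(0,1)
Op 5: place WK@(3,1)
Op 6: remove (1,2)
Per-piece attacks for W:
  WR@(0,1): attacks (0,2) (0,0) (1,1) (2,1) (3,1) [ray(0,1) blocked at (0,2); ray(1,0) blocked at (3,1)]
  WK@(3,1): attacks (3,2) (3,0) (4,1) (2,1) (4,2) (4,0) (2,2) (2,0)
  WK@(3,3): attacks (3,4) (3,2) (4,3) (2,3) (4,4) (4,2) (2,4) (2,2)
Union (17 distinct): (0,0) (0,2) (1,1) (2,0) (2,1) (2,2) (2,3) (2,4) (3,0) (3,1) (3,2) (3,4) (4,0) (4,1) (4,2) (4,3) (4,4)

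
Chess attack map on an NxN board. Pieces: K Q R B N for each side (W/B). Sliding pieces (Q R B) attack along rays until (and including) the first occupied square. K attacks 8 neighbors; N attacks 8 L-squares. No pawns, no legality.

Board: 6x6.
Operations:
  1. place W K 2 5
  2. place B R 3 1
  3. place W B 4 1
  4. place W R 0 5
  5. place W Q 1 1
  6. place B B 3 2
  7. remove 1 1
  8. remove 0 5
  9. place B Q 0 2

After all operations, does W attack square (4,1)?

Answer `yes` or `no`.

Op 1: place WK@(2,5)
Op 2: place BR@(3,1)
Op 3: place WB@(4,1)
Op 4: place WR@(0,5)
Op 5: place WQ@(1,1)
Op 6: place BB@(3,2)
Op 7: remove (1,1)
Op 8: remove (0,5)
Op 9: place BQ@(0,2)
Per-piece attacks for W:
  WK@(2,5): attacks (2,4) (3,5) (1,5) (3,4) (1,4)
  WB@(4,1): attacks (5,2) (5,0) (3,2) (3,0) [ray(-1,1) blocked at (3,2)]
W attacks (4,1): no

Answer: no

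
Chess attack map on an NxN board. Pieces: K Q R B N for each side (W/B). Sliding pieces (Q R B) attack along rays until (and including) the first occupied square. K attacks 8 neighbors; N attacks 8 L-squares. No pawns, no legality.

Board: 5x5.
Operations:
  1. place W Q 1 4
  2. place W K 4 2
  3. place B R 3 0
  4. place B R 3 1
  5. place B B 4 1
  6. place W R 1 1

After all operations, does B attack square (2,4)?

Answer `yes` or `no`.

Answer: no

Derivation:
Op 1: place WQ@(1,4)
Op 2: place WK@(4,2)
Op 3: place BR@(3,0)
Op 4: place BR@(3,1)
Op 5: place BB@(4,1)
Op 6: place WR@(1,1)
Per-piece attacks for B:
  BR@(3,0): attacks (3,1) (4,0) (2,0) (1,0) (0,0) [ray(0,1) blocked at (3,1)]
  BR@(3,1): attacks (3,2) (3,3) (3,4) (3,0) (4,1) (2,1) (1,1) [ray(0,-1) blocked at (3,0); ray(1,0) blocked at (4,1); ray(-1,0) blocked at (1,1)]
  BB@(4,1): attacks (3,2) (2,3) (1,4) (3,0) [ray(-1,1) blocked at (1,4); ray(-1,-1) blocked at (3,0)]
B attacks (2,4): no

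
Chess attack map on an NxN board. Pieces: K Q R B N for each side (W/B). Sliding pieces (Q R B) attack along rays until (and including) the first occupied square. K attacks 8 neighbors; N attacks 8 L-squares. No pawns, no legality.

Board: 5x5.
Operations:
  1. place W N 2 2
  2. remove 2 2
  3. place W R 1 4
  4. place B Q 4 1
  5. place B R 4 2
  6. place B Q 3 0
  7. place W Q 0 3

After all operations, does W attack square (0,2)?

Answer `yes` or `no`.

Op 1: place WN@(2,2)
Op 2: remove (2,2)
Op 3: place WR@(1,4)
Op 4: place BQ@(4,1)
Op 5: place BR@(4,2)
Op 6: place BQ@(3,0)
Op 7: place WQ@(0,3)
Per-piece attacks for W:
  WQ@(0,3): attacks (0,4) (0,2) (0,1) (0,0) (1,3) (2,3) (3,3) (4,3) (1,4) (1,2) (2,1) (3,0) [ray(1,1) blocked at (1,4); ray(1,-1) blocked at (3,0)]
  WR@(1,4): attacks (1,3) (1,2) (1,1) (1,0) (2,4) (3,4) (4,4) (0,4)
W attacks (0,2): yes

Answer: yes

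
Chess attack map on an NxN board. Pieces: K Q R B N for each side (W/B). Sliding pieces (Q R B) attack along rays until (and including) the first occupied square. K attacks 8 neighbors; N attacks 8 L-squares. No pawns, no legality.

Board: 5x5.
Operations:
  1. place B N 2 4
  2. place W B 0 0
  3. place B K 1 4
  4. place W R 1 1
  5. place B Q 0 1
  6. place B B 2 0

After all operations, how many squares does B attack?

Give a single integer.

Answer: 15

Derivation:
Op 1: place BN@(2,4)
Op 2: place WB@(0,0)
Op 3: place BK@(1,4)
Op 4: place WR@(1,1)
Op 5: place BQ@(0,1)
Op 6: place BB@(2,0)
Per-piece attacks for B:
  BQ@(0,1): attacks (0,2) (0,3) (0,4) (0,0) (1,1) (1,2) (2,3) (3,4) (1,0) [ray(0,-1) blocked at (0,0); ray(1,0) blocked at (1,1)]
  BK@(1,4): attacks (1,3) (2,4) (0,4) (2,3) (0,3)
  BB@(2,0): attacks (3,1) (4,2) (1,1) [ray(-1,1) blocked at (1,1)]
  BN@(2,4): attacks (3,2) (4,3) (1,2) (0,3)
Union (15 distinct): (0,0) (0,2) (0,3) (0,4) (1,0) (1,1) (1,2) (1,3) (2,3) (2,4) (3,1) (3,2) (3,4) (4,2) (4,3)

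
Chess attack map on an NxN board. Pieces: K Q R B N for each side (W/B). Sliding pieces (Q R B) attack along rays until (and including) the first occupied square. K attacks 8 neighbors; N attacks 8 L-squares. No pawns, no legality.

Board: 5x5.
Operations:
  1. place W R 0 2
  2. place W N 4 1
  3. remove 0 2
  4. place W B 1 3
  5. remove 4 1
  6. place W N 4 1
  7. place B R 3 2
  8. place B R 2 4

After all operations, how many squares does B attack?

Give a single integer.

Answer: 14

Derivation:
Op 1: place WR@(0,2)
Op 2: place WN@(4,1)
Op 3: remove (0,2)
Op 4: place WB@(1,3)
Op 5: remove (4,1)
Op 6: place WN@(4,1)
Op 7: place BR@(3,2)
Op 8: place BR@(2,4)
Per-piece attacks for B:
  BR@(2,4): attacks (2,3) (2,2) (2,1) (2,0) (3,4) (4,4) (1,4) (0,4)
  BR@(3,2): attacks (3,3) (3,4) (3,1) (3,0) (4,2) (2,2) (1,2) (0,2)
Union (14 distinct): (0,2) (0,4) (1,2) (1,4) (2,0) (2,1) (2,2) (2,3) (3,0) (3,1) (3,3) (3,4) (4,2) (4,4)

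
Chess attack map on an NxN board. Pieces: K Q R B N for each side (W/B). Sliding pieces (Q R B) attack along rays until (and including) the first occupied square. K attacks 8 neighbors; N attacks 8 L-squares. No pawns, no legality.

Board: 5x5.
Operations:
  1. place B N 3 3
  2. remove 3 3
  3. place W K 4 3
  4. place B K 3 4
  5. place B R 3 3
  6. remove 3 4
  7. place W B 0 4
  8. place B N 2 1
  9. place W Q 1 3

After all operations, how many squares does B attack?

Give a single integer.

Answer: 12

Derivation:
Op 1: place BN@(3,3)
Op 2: remove (3,3)
Op 3: place WK@(4,3)
Op 4: place BK@(3,4)
Op 5: place BR@(3,3)
Op 6: remove (3,4)
Op 7: place WB@(0,4)
Op 8: place BN@(2,1)
Op 9: place WQ@(1,3)
Per-piece attacks for B:
  BN@(2,1): attacks (3,3) (4,2) (1,3) (0,2) (4,0) (0,0)
  BR@(3,3): attacks (3,4) (3,2) (3,1) (3,0) (4,3) (2,3) (1,3) [ray(1,0) blocked at (4,3); ray(-1,0) blocked at (1,3)]
Union (12 distinct): (0,0) (0,2) (1,3) (2,3) (3,0) (3,1) (3,2) (3,3) (3,4) (4,0) (4,2) (4,3)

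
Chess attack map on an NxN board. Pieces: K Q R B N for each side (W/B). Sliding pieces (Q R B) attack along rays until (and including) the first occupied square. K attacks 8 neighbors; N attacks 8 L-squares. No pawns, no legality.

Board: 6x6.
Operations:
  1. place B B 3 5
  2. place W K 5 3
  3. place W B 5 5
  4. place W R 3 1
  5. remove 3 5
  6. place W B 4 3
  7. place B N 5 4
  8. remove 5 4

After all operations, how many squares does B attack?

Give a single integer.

Answer: 0

Derivation:
Op 1: place BB@(3,5)
Op 2: place WK@(5,3)
Op 3: place WB@(5,5)
Op 4: place WR@(3,1)
Op 5: remove (3,5)
Op 6: place WB@(4,3)
Op 7: place BN@(5,4)
Op 8: remove (5,4)
Per-piece attacks for B:
Union (0 distinct): (none)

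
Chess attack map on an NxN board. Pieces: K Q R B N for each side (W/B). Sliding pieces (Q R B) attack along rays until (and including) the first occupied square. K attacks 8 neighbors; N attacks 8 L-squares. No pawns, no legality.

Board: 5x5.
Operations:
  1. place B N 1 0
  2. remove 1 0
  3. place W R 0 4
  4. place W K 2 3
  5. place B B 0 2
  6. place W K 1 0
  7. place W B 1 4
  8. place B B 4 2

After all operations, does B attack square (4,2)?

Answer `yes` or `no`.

Op 1: place BN@(1,0)
Op 2: remove (1,0)
Op 3: place WR@(0,4)
Op 4: place WK@(2,3)
Op 5: place BB@(0,2)
Op 6: place WK@(1,0)
Op 7: place WB@(1,4)
Op 8: place BB@(4,2)
Per-piece attacks for B:
  BB@(0,2): attacks (1,3) (2,4) (1,1) (2,0)
  BB@(4,2): attacks (3,3) (2,4) (3,1) (2,0)
B attacks (4,2): no

Answer: no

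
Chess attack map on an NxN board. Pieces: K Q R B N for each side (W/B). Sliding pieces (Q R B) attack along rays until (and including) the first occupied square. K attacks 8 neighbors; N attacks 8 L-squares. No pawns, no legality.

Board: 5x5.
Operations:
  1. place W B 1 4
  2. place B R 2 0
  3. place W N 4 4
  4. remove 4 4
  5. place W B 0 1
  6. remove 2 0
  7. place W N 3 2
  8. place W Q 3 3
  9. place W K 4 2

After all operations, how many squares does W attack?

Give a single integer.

Op 1: place WB@(1,4)
Op 2: place BR@(2,0)
Op 3: place WN@(4,4)
Op 4: remove (4,4)
Op 5: place WB@(0,1)
Op 6: remove (2,0)
Op 7: place WN@(3,2)
Op 8: place WQ@(3,3)
Op 9: place WK@(4,2)
Per-piece attacks for W:
  WB@(0,1): attacks (1,2) (2,3) (3,4) (1,0)
  WB@(1,4): attacks (2,3) (3,2) (0,3) [ray(1,-1) blocked at (3,2)]
  WN@(3,2): attacks (4,4) (2,4) (1,3) (4,0) (2,0) (1,1)
  WQ@(3,3): attacks (3,4) (3,2) (4,3) (2,3) (1,3) (0,3) (4,4) (4,2) (2,4) (2,2) (1,1) (0,0) [ray(0,-1) blocked at (3,2); ray(1,-1) blocked at (4,2)]
  WK@(4,2): attacks (4,3) (4,1) (3,2) (3,3) (3,1)
Union (19 distinct): (0,0) (0,3) (1,0) (1,1) (1,2) (1,3) (2,0) (2,2) (2,3) (2,4) (3,1) (3,2) (3,3) (3,4) (4,0) (4,1) (4,2) (4,3) (4,4)

Answer: 19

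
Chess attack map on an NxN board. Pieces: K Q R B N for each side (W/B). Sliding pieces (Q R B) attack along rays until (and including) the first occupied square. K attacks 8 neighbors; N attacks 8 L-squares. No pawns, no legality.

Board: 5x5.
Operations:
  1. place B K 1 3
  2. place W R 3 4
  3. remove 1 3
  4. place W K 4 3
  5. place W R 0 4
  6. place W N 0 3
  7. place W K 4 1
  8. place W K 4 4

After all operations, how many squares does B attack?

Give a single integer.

Answer: 0

Derivation:
Op 1: place BK@(1,3)
Op 2: place WR@(3,4)
Op 3: remove (1,3)
Op 4: place WK@(4,3)
Op 5: place WR@(0,4)
Op 6: place WN@(0,3)
Op 7: place WK@(4,1)
Op 8: place WK@(4,4)
Per-piece attacks for B:
Union (0 distinct): (none)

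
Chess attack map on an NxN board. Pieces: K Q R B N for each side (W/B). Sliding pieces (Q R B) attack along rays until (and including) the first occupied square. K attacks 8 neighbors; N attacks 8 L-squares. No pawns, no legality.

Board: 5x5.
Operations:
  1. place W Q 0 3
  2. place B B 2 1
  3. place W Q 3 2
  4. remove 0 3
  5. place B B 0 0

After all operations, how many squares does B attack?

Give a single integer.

Answer: 9

Derivation:
Op 1: place WQ@(0,3)
Op 2: place BB@(2,1)
Op 3: place WQ@(3,2)
Op 4: remove (0,3)
Op 5: place BB@(0,0)
Per-piece attacks for B:
  BB@(0,0): attacks (1,1) (2,2) (3,3) (4,4)
  BB@(2,1): attacks (3,2) (3,0) (1,2) (0,3) (1,0) [ray(1,1) blocked at (3,2)]
Union (9 distinct): (0,3) (1,0) (1,1) (1,2) (2,2) (3,0) (3,2) (3,3) (4,4)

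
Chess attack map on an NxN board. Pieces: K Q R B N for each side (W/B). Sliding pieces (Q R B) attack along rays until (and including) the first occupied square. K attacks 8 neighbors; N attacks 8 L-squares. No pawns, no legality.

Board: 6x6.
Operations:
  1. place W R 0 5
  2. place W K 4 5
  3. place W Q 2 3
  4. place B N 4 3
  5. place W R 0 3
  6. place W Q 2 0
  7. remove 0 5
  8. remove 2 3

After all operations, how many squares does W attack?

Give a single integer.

Answer: 26

Derivation:
Op 1: place WR@(0,5)
Op 2: place WK@(4,5)
Op 3: place WQ@(2,3)
Op 4: place BN@(4,3)
Op 5: place WR@(0,3)
Op 6: place WQ@(2,0)
Op 7: remove (0,5)
Op 8: remove (2,3)
Per-piece attacks for W:
  WR@(0,3): attacks (0,4) (0,5) (0,2) (0,1) (0,0) (1,3) (2,3) (3,3) (4,3) [ray(1,0) blocked at (4,3)]
  WQ@(2,0): attacks (2,1) (2,2) (2,3) (2,4) (2,5) (3,0) (4,0) (5,0) (1,0) (0,0) (3,1) (4,2) (5,3) (1,1) (0,2)
  WK@(4,5): attacks (4,4) (5,5) (3,5) (5,4) (3,4)
Union (26 distinct): (0,0) (0,1) (0,2) (0,4) (0,5) (1,0) (1,1) (1,3) (2,1) (2,2) (2,3) (2,4) (2,5) (3,0) (3,1) (3,3) (3,4) (3,5) (4,0) (4,2) (4,3) (4,4) (5,0) (5,3) (5,4) (5,5)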